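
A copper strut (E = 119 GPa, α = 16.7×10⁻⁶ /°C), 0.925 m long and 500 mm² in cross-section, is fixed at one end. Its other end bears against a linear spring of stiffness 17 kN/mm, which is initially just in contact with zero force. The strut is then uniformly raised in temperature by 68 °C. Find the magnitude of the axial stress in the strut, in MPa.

σ ≈ 28.2 MPa (compressive)

The unrestrained thermal change is αΔT L = 16.7×10⁻⁶ × 68 × 925 = 1.05 mm.
Let P be the compressive force at the spring. The strut shortens elastically by PL/(AE) and the spring compresses by P/k; together these equal δ_free.
So P = δ_free / [L/(AE) + 1/k] = 1.05 / [ 925/(500×119×10³) + 1/(17×10³) ].
P = 1.05 / 7.437×10⁻⁵ = 14120 N.
σ = P/A = 14120/500 = 28.25 MPa.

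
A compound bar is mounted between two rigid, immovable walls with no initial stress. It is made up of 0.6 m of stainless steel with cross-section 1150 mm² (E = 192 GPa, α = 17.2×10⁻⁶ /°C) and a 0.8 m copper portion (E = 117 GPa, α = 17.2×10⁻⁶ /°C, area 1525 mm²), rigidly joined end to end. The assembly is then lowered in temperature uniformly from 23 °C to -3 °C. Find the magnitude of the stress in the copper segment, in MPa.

σ ≈ 57 MPa (tensile)

With the walls removed the bar would change length by δ_free = Σ αᵢΔT Lᵢ = 17.2×10⁻⁶×26×600 + 17.2×10⁻⁶×26×800 = 0.6261 mm.
The walls prevent any net length change, so an axial force P (same in every segment) develops. Compatibility: P · Σ Lᵢ/(AᵢEᵢ) = δ_free.
Σ Lᵢ/(AᵢEᵢ) = 600/(1150×192×10³) + 800/(1525×117×10³) = 7.201×10⁻⁶ mm/N.
So P = 0.6261 / 7.201×10⁻⁶ = 86.94 kN, tensile.
σ_{copper} = P / A = 86940 / 1525 = 57.01 MPa.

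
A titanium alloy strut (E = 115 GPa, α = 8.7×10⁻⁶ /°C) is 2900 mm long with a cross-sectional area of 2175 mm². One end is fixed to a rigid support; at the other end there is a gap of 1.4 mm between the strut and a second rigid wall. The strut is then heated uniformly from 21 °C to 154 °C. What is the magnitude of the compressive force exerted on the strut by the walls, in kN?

P ≈ 169 kN

If the wall were absent the strut would grow by αΔT L = 8.7×10⁻⁶ × 133 × 2900 = 3.356 mm.
The gap closes (δ_free > 1.4 mm) and the wall then resists a further 3.356 − 1.4 = 1.956 mm of expansion.
That suppressed elongation corresponds to σ = E·Δ/L = 115×10³ × 1.956/2900 = 77.55 MPa.
Force on the wall = σA = 77.55 × 2175 mm² = 168.7 kN.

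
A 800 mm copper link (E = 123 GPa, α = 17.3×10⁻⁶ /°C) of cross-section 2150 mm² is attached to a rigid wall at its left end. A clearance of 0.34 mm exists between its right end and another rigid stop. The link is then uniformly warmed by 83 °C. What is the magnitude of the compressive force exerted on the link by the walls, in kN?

Unrestrained expansion: δ_free = αΔT L = 17.3×10⁻⁶ × 83 × 800 = 1.149 mm.
After closing the 0.34 mm clearance, 1.149 − 0.34 = 0.8087 mm of expansion remains to be suppressed by the wall.
So σ = E(δ_free − g)/L = 123×10³ × 0.8087/800 = 124.3 MPa.
P = σA = 124.3 × 2150 = 267.3 kN.

P ≈ 267 kN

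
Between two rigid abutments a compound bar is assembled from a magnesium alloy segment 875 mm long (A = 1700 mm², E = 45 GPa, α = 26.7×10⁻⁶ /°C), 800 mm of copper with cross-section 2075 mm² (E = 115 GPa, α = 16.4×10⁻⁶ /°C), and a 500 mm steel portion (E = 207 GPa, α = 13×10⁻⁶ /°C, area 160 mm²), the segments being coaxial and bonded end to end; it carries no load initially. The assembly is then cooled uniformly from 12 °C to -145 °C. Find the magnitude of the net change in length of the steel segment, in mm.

|ΔL| ≈ 2.39 mm

Free thermal contraction of the whole bar: Σ αᵢΔT Lᵢ = 26.7×10⁻⁶×157×875 + 16.4×10⁻⁶×157×800 + 13×10⁻⁶×157×500 = 6.748 mm.
The walls prevent any net length change, so an axial force P (same in every segment) develops. Compatibility: P · Σ Lᵢ/(AᵢEᵢ) = δ_free.
The series flexibility is Σ Lᵢ/(AᵢEᵢ) = 875/(1700×45×10³) + 800/(2075×115×10³) + 500/(160×207×10³) = 2.989×10⁻⁵ mm/N.
Hence P = δ_free / Σ(L/AE) = 6.748/2.989×10⁻⁵ = 225.8 kN (tensile).
For the steel segment, free thermal change = 13×10⁻⁶×157×500 = 1.02 mm and elastic change from P = 225800×500/(160×207×10³) = 3.409 mm; these oppose, so the net change is 2.39 mm (segment lengthens).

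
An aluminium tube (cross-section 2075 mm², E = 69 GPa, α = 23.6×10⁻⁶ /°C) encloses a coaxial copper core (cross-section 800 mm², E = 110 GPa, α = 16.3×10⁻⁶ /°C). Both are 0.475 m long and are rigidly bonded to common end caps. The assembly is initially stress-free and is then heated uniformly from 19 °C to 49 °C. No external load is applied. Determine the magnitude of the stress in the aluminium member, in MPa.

σ ≈ 5.75 MPa (compressive)

The aluminium has the larger α, so on heating it would change length more than the copper if both were free. The rigid plates force a common final length, so the aluminium is put into compression and the copper into tension, with equal and opposite forces P (no external load).
Equating the net (thermal + elastic) strains gives |α₁ − α₂|·ΔT = P·[1/(A₁E₁) + 1/(A₂E₂)].
|α₁ − α₂|·ΔT = 7.3×10⁻⁶ × 30 = 0.000219.
1/(A₁E₁) + 1/(A₂E₂) = 1/(2075×69×10³) + 1/(800×110×10³) = 1.835×10⁻⁸ N⁻¹.
P = 0.000219 / 1.835×10⁻⁸ = 11940 N = 11.94 kN.
σ_{aluminium} = P/A₁ = 11940/2075 = 5.752 MPa, compressive.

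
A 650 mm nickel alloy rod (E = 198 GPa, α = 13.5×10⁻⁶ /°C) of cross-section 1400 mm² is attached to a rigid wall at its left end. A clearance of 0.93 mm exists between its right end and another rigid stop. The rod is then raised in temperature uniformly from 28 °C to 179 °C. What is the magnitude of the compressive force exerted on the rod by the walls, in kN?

Free thermal elongation = αΔT L = 13.5×10⁻⁶ × 151 × 650 = 1.325 mm.
After closing the 0.93 mm clearance, 1.325 − 0.93 = 0.395 mm of expansion remains to be suppressed by the wall.
That suppressed elongation corresponds to σ = E·Δ/L = 198×10³ × 0.395/650 = 120.3 MPa.
P = σA = 120.3 × 1400 = 168.5 kN.

P ≈ 168 kN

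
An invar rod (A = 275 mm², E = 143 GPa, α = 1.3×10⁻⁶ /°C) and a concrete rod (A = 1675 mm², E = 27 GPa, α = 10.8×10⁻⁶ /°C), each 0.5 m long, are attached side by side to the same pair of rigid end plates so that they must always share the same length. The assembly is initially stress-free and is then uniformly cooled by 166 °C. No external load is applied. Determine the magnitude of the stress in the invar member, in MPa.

Both members must finish at the same length. With the larger α, the concrete tends to over-contract; the plates restrain it, putting the concrete in tension and the invar in compression. With no external load the two internal forces are equal and opposite, magnitude P.
Equating the net (thermal + elastic) strains gives |α₁ − α₂|·ΔT = P·[1/(A₁E₁) + 1/(A₂E₂)].
|α₁ − α₂|·ΔT = 9.5×10⁻⁶ × 166 = 0.001577.
1/(A₁E₁) + 1/(A₂E₂) = 1/(275×143×10³) + 1/(1675×27×10³) = 4.754×10⁻⁸ N⁻¹.
P = 0.001577 / 4.754×10⁻⁸ = 33170 N = 33.17 kN.
σ_{invar} = P/A₁ = 33170/275 = 120.6 MPa, compressive.

σ ≈ 121 MPa (compressive)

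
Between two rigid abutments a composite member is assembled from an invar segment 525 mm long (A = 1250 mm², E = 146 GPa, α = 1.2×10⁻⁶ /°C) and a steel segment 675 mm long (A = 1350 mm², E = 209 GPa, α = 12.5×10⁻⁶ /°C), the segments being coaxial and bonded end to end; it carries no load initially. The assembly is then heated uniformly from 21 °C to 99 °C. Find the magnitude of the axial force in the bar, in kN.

With the walls removed the bar would change length by δ_free = Σ αᵢΔT Lᵢ = 1.2×10⁻⁶×78×525 + 12.5×10⁻⁶×78×675 = 0.7073 mm.
Since the ends are fixed, an axial force P builds up, equal in every segment, with P · Σ Lᵢ/(AᵢEᵢ) = δ_free.
The series flexibility is Σ Lᵢ/(AᵢEᵢ) = 525/(1250×146×10³) + 675/(1350×209×10³) = 5.269×10⁻⁶ mm/N.
Hence P = δ_free / Σ(L/AE) = 0.7073/5.269×10⁻⁶ = 134.2 kN (compressive).

P ≈ 134 kN (compressive)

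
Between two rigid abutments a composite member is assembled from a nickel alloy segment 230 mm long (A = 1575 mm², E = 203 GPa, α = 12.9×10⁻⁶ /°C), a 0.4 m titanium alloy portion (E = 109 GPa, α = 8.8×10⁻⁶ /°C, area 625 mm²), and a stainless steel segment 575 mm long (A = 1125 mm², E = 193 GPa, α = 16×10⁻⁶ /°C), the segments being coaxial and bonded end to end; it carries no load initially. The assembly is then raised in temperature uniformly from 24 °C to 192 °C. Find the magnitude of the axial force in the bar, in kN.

P ≈ 285 kN (compressive)

If the supports were absent, the total length change would be Σ αᵢΔT Lᵢ = 12.9×10⁻⁶×168×230 + 8.8×10⁻⁶×168×400 + 16×10⁻⁶×168×575 = 2.635 mm.
The rigid supports impose zero overall length change; the single axial force P common to all segments must satisfy P Σ Lᵢ/(AᵢEᵢ) = δ_free.
Σ Lᵢ/(AᵢEᵢ) = 230/(1575×203×10³) + 400/(625×109×10³) + 575/(1125×193×10³) = 9.239×10⁻⁶ mm/N.
P = 2.635 / 9.239×10⁻⁶ = 285200 N = 285.2 kN, compressive.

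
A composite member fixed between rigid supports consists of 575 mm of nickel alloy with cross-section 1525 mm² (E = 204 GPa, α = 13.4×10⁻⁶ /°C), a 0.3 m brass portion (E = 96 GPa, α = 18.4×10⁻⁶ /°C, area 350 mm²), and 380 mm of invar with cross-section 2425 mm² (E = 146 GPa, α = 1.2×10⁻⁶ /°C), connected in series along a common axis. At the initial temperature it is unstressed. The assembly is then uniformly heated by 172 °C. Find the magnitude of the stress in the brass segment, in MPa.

σ ≈ 567 MPa (compressive)

Free thermal expansion of the whole bar: Σ αᵢΔT Lᵢ = 13.4×10⁻⁶×172×575 + 18.4×10⁻⁶×172×300 + 1.2×10⁻⁶×172×380 = 2.353 mm.
Since the ends are fixed, an axial force P builds up, equal in every segment, with P · Σ Lᵢ/(AᵢEᵢ) = δ_free.
The series flexibility is Σ Lᵢ/(AᵢEᵢ) = 575/(1525×204×10³) + 300/(350×96×10³) + 380/(2425×146×10³) = 1.185×10⁻⁵ mm/N.
So P = 2.353 / 1.185×10⁻⁵ = 198.6 kN, compressive.
σ_{brass} = P / A = 198600 / 350 = 567.4 MPa.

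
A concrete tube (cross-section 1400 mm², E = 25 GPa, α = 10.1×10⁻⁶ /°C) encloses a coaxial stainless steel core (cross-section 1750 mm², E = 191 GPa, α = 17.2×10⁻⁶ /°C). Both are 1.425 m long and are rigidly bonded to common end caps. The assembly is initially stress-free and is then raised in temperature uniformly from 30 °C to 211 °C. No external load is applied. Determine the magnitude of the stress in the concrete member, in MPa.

Both members must finish at the same length. With the larger α, the stainless steel tends to over-expand; the plates restrain it, putting the stainless steel in compression and the concrete in tension. With no external load the two internal forces are equal and opposite, magnitude P.
Setting the final lengths equal and cancelling L: (α₁ − α₂)ΔT = P/(A₁E₁) + P/(A₂E₂).
|α₁ − α₂|·ΔT = 7.1×10⁻⁶ × 181 = 0.001285.
1/(A₁E₁) + 1/(A₂E₂) = 1/(1400×25×10³) + 1/(1750×191×10³) = 3.156×10⁻⁸ N⁻¹.
P = 0.001285 / 3.156×10⁻⁸ = 40720 N = 40.72 kN.
σ_{concrete} = P/A₁ = 40720/1400 = 29.08 MPa, tensile.

σ ≈ 29.1 MPa (tensile)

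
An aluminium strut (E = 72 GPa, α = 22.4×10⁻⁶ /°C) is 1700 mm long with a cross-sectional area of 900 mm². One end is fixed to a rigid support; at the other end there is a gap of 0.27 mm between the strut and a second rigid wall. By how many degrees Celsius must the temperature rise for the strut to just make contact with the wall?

The gap closes when αΔT L = 0.27 mm, since the strut is still unstressed at that instant.
ΔT = 0.27 / (22.4×10⁻⁶ × 1700) = 7.09 °C.

ΔT ≈ 7.09 °C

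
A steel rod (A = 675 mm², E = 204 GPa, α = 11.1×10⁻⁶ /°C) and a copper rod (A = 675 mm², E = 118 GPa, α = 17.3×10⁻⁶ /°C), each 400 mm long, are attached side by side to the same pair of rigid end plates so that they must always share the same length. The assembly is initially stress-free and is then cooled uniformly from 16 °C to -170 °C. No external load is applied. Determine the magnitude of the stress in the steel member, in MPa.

σ ≈ 86.2 MPa (compressive)

Both members must finish at the same length. With the larger α, the copper tends to over-contract; the plates restrain it, putting the copper in tension and the steel in compression. With no external load the two internal forces are equal and opposite, magnitude P.
Equating the net (thermal + elastic) strains gives |α₁ − α₂|·ΔT = P·[1/(A₁E₁) + 1/(A₂E₂)].
|α₁ − α₂|·ΔT = 6.2×10⁻⁶ × 186 = 0.001153.
1/(A₁E₁) + 1/(A₂E₂) = 1/(675×204×10³) + 1/(675×118×10³) = 1.982×10⁻⁸ N⁻¹.
So P = 0.001153 / 1.982×10⁻⁸ = 58.19 kN.
σ_{steel} = P/A₁ = 58190/675 = 86.21 MPa, compressive.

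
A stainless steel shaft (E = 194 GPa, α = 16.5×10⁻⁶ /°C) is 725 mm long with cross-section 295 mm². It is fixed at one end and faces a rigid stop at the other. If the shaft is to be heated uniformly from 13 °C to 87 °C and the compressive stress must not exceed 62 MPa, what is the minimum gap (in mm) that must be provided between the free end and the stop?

Free expansion if unrestrained: δ_free = αΔT L = 16.5×10⁻⁶ × 74 × 725 = 0.8852 mm.
At the allowable stress the elastic shortening the wall may impose is σL/E = 62 × 725 / (194×10³) = 0.2317 mm.
The gap must absorb the remainder: g_min = 0.8852 − 0.2317 = 0.6535 mm.

g ≈ 0.654 mm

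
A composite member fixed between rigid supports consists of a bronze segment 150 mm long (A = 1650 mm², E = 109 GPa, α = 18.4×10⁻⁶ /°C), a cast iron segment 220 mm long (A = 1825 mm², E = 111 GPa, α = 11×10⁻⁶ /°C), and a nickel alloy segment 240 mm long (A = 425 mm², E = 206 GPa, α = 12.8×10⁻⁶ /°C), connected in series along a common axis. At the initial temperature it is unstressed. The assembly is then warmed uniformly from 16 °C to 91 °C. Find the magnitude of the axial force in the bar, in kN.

Free thermal expansion of the whole bar: Σ αᵢΔT Lᵢ = 18.4×10⁻⁶×75×150 + 11×10⁻⁶×75×220 + 12.8×10⁻⁶×75×240 = 0.6189 mm.
The rigid supports impose zero overall length change; the single axial force P common to all segments must satisfy P Σ Lᵢ/(AᵢEᵢ) = δ_free.
The series flexibility is Σ Lᵢ/(AᵢEᵢ) = 150/(1650×109×10³) + 220/(1825×111×10³) + 240/(425×206×10³) = 4.661×10⁻⁶ mm/N.
So P = 0.6189 / 4.661×10⁻⁶ = 132.8 kN, compressive.

P ≈ 133 kN (compressive)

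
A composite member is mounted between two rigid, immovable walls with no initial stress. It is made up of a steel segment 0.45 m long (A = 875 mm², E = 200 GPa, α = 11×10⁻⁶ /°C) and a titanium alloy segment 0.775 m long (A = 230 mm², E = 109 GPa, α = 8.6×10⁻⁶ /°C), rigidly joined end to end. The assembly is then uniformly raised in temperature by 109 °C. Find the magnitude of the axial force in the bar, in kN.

P ≈ 37.8 kN (compressive)

With the walls removed the bar would change length by δ_free = Σ αᵢΔT Lᵢ = 11×10⁻⁶×109×450 + 8.6×10⁻⁶×109×775 = 1.266 mm.
Since the ends are fixed, an axial force P builds up, equal in every segment, with P · Σ Lᵢ/(AᵢEᵢ) = δ_free.
Σ Lᵢ/(AᵢEᵢ) = 450/(875×200×10³) + 775/(230×109×10³) = 3.348×10⁻⁵ mm/N.
So P = 1.266 / 3.348×10⁻⁵ = 37.81 kN, compressive.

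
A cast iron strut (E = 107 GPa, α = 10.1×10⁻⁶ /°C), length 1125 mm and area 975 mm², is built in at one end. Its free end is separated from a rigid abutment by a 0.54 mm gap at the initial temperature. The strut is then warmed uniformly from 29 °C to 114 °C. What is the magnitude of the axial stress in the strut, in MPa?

Free thermal elongation = αΔT L = 10.1×10⁻⁶ × 85 × 1125 = 0.9658 mm.
This exceeds the 0.54 mm gap, so the wall pushes back. The portion of expansion that must be recovered elastically is δ_free − gap = 0.9658 − 0.54 = 0.4258 mm.
So σ = E(δ_free − g)/L = 107×10³ × 0.4258/1125 = 40.5 MPa.

σ ≈ 40.5 MPa (compressive)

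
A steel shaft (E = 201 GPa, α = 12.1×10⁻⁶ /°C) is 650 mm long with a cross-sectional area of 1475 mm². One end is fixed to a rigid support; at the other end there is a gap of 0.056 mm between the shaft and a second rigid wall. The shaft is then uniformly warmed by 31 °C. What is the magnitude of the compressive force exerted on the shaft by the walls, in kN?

P ≈ 85.7 kN

If the wall were absent the shaft would grow by αΔT L = 12.1×10⁻⁶ × 31 × 650 = 0.2438 mm.
The gap closes (δ_free > 0.056 mm) and the wall then resists a further 0.2438 − 0.056 = 0.1878 mm of expansion.
Compatibility: PL/(AE) = 0.1878 mm, so σ = P/A = E × (0.1878/650) = 58.08 MPa.
P = σA = 58.08 × 1475 = 85.67 kN.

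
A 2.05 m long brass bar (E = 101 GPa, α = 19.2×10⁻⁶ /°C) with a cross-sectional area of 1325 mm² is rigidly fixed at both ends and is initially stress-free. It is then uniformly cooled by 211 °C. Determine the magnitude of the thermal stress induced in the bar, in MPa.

Because both ends are immovable the net strain is zero, and the suppressed thermal strain is αΔT = 19.2×10⁻⁶ × 211 = 4051.2×10⁻⁶.
Hence σ = E·αΔT = 101×10³ × 4051.2×10⁻⁶ = 409.2 MPa, tensile.

σ ≈ 409 MPa (tensile)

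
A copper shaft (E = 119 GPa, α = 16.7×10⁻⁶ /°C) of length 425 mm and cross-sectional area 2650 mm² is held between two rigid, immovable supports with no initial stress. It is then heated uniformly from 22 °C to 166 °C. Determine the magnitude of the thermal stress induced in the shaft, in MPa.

σ ≈ 286 MPa (compressive)

Because both ends are immovable the net strain is zero, and the suppressed thermal strain is αΔT = 16.7×10⁻⁶ × 144 = 2404.8×10⁻⁶.
Hence σ = E·αΔT = 119×10³ × 2404.8×10⁻⁶ = 286.2 MPa, compressive.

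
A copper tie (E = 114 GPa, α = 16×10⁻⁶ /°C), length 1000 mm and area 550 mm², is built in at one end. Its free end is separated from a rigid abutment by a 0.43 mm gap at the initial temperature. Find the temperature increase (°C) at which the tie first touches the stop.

ΔT ≈ 26.9 °C

Contact occurs when the free expansion equals the gap: αΔT L = 0.43 mm.
ΔT = 0.43 / (16×10⁻⁶ × 1000) = 26.88 °C.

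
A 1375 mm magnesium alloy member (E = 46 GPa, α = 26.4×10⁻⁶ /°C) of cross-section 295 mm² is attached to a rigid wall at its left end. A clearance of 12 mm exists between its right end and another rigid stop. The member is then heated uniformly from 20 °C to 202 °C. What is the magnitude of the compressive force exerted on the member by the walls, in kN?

Unrestrained expansion: δ_free = αΔT L = 26.4×10⁻⁶ × 182 × 1375 = 6.607 mm.
Since δ_free = 6.61 mm is less than the 12 mm gap, the member never touches the wall. No axial force develops.

P ≈ 0 kN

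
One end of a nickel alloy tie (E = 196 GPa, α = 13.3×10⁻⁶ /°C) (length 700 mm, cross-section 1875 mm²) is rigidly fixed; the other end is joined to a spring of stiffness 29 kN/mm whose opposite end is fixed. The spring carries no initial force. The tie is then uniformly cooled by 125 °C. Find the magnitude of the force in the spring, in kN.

P ≈ 32 kN

Free thermal contraction: δ_free = αΔT L = 13.3×10⁻⁶ × 125 × 700 = 1.164 mm.
Let P be the tensile force in the spring. The tie extends elastically by PL/(AE) and the spring stretches by P/k; together these equal δ_free.
P [ L/(AE) + 1/k ] = δ_free → P [ 700/(1875×196×10³) + 1/(29×10³) ] = 1.164.
P = 1.164 / 3.639×10⁻⁵ = 31980 N.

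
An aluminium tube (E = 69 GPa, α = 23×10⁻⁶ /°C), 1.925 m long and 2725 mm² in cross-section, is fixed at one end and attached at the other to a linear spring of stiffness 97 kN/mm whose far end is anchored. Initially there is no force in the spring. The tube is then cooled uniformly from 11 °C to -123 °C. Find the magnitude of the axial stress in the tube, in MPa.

σ ≈ 106 MPa (tensile)

If the spring were absent the tube would shorten by αΔT L = 23×10⁻⁶ × 134 × 1925 = 5.933 mm.
Let P be the tensile force in the spring. The tube extends elastically by PL/(AE) and the spring stretches by P/k; together these equal δ_free.
So P = δ_free / [L/(AE) + 1/k] = 5.933 / [ 1925/(2725×69×10³) + 1/(97×10³) ].
P = 5.933 / 2.055×10⁻⁵ = 288700 N.
σ = P/A = 288700/2725 = 106 MPa.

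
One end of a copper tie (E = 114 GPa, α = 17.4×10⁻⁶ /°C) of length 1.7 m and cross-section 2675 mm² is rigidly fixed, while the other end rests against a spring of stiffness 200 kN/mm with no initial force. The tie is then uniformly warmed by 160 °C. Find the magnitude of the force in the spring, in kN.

If the spring were absent the tie would lengthen by αΔT L = 17.4×10⁻⁶ × 160 × 1700 = 4.733 mm.
With a force P in the spring, the elastic change of the tie is PL/(AE) and that of the spring is P/k; compatibility requires their sum to equal δ_free.
P [ L/(AE) + 1/k ] = δ_free → P [ 1700/(2675×114×10³) + 1/(200×10³) ] = 4.733.
P = 4.733 / 1.057×10⁻⁵ = 447600 N.

P ≈ 448 kN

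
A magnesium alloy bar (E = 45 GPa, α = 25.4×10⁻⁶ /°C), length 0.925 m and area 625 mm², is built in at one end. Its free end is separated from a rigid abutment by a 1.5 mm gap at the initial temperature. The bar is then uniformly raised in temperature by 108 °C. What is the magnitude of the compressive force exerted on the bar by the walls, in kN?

Unrestrained expansion: δ_free = αΔT L = 25.4×10⁻⁶ × 108 × 925 = 2.537 mm.
This exceeds the 1.5 mm gap, so the wall pushes back. The portion of expansion that must be recovered elastically is δ_free − gap = 2.537 − 1.5 = 1.037 mm.
Compatibility: PL/(AE) = 1.037 mm, so σ = P/A = E × (1.037/925) = 50.47 MPa.
P = σA = 50.47 × 625 = 31.54 kN.

P ≈ 31.5 kN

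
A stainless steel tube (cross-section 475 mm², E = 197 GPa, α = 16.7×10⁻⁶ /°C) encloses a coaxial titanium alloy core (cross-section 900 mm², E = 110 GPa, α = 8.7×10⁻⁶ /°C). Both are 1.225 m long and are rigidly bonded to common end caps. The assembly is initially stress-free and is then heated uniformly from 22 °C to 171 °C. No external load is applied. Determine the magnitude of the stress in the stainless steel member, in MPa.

σ ≈ 121 MPa (compressive)

Equilibrium of a rigid end plate with no external load gives equal and opposite internal forces ±P in the two members. Since α_{stainless steel} > α_{titanium alloy}, heating drives the stainless steel into compression and the titanium alloy into tension.
Equating the net (thermal + elastic) strains gives |α₁ − α₂|·ΔT = P·[1/(A₁E₁) + 1/(A₂E₂)].
|α₁ − α₂|·ΔT = 8×10⁻⁶ × 149 = 0.001192.
1/(A₁E₁) + 1/(A₂E₂) = 1/(475×197×10³) + 1/(900×110×10³) = 2.079×10⁻⁸ N⁻¹.
P = 0.001192 / 2.079×10⁻⁸ = 57340 N = 57.34 kN.
σ_{stainless steel} = P/A₁ = 57340/475 = 120.7 MPa, compressive.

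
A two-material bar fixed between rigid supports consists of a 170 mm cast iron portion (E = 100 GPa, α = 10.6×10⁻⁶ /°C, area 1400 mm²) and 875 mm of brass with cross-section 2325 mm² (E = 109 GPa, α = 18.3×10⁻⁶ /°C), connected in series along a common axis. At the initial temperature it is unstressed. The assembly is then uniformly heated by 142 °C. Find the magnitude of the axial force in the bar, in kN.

P ≈ 542 kN (compressive)

Free thermal expansion of the whole bar: Σ αᵢΔT Lᵢ = 10.6×10⁻⁶×142×170 + 18.3×10⁻⁶×142×875 = 2.53 mm.
The walls prevent any net length change, so an axial force P (same in every segment) develops. Compatibility: P · Σ Lᵢ/(AᵢEᵢ) = δ_free.
Σ Lᵢ/(AᵢEᵢ) = 170/(1400×100×10³) + 875/(2325×109×10³) = 4.667×10⁻⁶ mm/N.
So P = 2.53 / 4.667×10⁻⁶ = 542 kN, compressive.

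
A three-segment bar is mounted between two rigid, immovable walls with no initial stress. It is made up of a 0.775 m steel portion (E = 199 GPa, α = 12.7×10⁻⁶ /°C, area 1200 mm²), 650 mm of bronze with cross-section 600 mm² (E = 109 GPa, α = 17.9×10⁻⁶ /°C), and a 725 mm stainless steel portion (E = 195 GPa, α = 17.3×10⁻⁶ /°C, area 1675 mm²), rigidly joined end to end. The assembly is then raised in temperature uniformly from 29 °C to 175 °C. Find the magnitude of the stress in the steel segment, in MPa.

σ ≈ 269 MPa (compressive)

If the supports were absent, the total length change would be Σ αᵢΔT Lᵢ = 12.7×10⁻⁶×146×775 + 17.9×10⁻⁶×146×650 + 17.3×10⁻⁶×146×725 = 4.967 mm.
The rigid supports impose zero overall length change; the single axial force P common to all segments must satisfy P Σ Lᵢ/(AᵢEᵢ) = δ_free.
Σ Lᵢ/(AᵢEᵢ) = 775/(1200×199×10³) + 650/(600×109×10³) + 725/(1675×195×10³) = 1.54×10⁻⁵ mm/N.
So P = 4.967 / 1.54×10⁻⁵ = 322.4 kN, compressive.
σ_{steel} = P / A = 322400 / 1200 = 268.7 MPa.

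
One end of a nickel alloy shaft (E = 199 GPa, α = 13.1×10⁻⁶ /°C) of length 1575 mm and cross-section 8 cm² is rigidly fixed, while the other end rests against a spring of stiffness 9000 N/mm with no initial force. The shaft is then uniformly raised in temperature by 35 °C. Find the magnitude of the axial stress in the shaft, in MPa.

If the spring were absent the shaft would lengthen by αΔT L = 13.1×10⁻⁶ × 35 × 1575 = 0.7221 mm.
With a force P in the spring, the elastic change of the shaft is PL/(AE) and that of the spring is P/k; compatibility requires their sum to equal δ_free.
So P = δ_free / [L/(AE) + 1/k] = 0.7221 / [ 1575/(800×199×10³) + 1/(9000) ].
P = 0.7221 / 0.000121 = 5968 N.
σ = P/A = 5968/800 = 7.46 MPa.

σ ≈ 7.46 MPa (compressive)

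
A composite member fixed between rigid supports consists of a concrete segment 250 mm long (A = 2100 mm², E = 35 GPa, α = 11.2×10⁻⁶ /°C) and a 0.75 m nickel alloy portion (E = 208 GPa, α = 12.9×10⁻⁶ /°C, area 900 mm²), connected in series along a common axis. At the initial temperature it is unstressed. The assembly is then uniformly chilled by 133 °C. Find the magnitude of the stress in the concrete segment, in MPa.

With the walls removed the bar would change length by δ_free = Σ αᵢΔT Lᵢ = 11.2×10⁻⁶×133×250 + 12.9×10⁻⁶×133×750 = 1.659 mm.
The rigid supports impose zero overall length change; the single axial force P common to all segments must satisfy P Σ Lᵢ/(AᵢEᵢ) = δ_free.
The series flexibility is Σ Lᵢ/(AᵢEᵢ) = 250/(2100×35×10³) + 750/(900×208×10³) = 7.408×10⁻⁶ mm/N.
Hence P = δ_free / Σ(L/AE) = 1.659/7.408×10⁻⁶ = 224 kN (tensile).
σ_{concrete} = P / A = 224000 / 2100 = 106.7 MPa.

σ ≈ 107 MPa (tensile)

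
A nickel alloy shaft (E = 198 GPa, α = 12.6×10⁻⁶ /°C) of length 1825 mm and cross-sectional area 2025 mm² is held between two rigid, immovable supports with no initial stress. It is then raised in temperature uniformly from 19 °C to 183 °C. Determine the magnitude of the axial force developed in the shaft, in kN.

Full restraint means ε = 0, so the stress is σ = EαΔT = 198×10³ × 12.6×10⁻⁶ × 164 = 409.1 MPa.
Axial force P = σA = 409.1 × 2025 = 828500 N = 828.5 kN, compressive.

P ≈ 829 kN (compressive)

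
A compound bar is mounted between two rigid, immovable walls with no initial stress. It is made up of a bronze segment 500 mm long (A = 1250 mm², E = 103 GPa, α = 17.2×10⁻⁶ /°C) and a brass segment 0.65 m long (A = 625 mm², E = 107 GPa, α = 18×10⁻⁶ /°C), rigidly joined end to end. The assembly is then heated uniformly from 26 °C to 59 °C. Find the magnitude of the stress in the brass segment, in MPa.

σ ≈ 78.8 MPa (compressive)

With the walls removed the bar would change length by δ_free = Σ αᵢΔT Lᵢ = 17.2×10⁻⁶×33×500 + 18×10⁻⁶×33×650 = 0.6699 mm.
The walls prevent any net length change, so an axial force P (same in every segment) develops. Compatibility: P · Σ Lᵢ/(AᵢEᵢ) = δ_free.
Σ Lᵢ/(AᵢEᵢ) = 500/(1250×103×10³) + 650/(625×107×10³) = 1.36×10⁻⁵ mm/N.
So P = 0.6699 / 1.36×10⁻⁵ = 49.25 kN, compressive.
σ_{brass} = P / A = 49250 / 625 = 78.79 MPa.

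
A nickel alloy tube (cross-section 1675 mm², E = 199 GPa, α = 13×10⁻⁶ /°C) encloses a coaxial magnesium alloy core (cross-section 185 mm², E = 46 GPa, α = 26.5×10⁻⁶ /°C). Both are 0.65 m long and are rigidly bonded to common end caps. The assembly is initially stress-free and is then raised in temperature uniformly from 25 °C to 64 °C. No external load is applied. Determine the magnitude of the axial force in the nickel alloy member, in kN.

P ≈ 4.37 kN (tensile in the nickel alloy)

The magnesium alloy has the larger α, so on heating it would change length more than the nickel alloy if both were free. The rigid plates force a common final length, so the magnesium alloy is put into compression and the nickel alloy into tension, with equal and opposite forces P (no external load).
Setting the final lengths equal and cancelling L: (α₁ − α₂)ΔT = P/(A₁E₁) + P/(A₂E₂).
|α₁ − α₂|·ΔT = 13.5×10⁻⁶ × 39 = 0.0005265.
1/(A₁E₁) + 1/(A₂E₂) = 1/(1675×199×10³) + 1/(185×46×10³) = 1.205×10⁻⁷ N⁻¹.
So P = 0.0005265 / 1.205×10⁻⁷ = 4.369 kN.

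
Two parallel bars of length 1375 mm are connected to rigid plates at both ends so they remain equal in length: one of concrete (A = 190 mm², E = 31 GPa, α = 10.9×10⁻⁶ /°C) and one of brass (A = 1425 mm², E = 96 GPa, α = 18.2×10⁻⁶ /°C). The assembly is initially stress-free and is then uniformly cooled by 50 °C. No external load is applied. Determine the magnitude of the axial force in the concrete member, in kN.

The brass has the larger α, so on cooling it would change length more than the concrete if both were free. The rigid plates force a common final length, so the brass is put into tension and the concrete into compression, with equal and opposite forces P (no external load).
Setting the final lengths equal and cancelling L: (α₁ − α₂)ΔT = P/(A₁E₁) + P/(A₂E₂).
|α₁ − α₂|·ΔT = 7.3×10⁻⁶ × 50 = 0.000365.
1/(A₁E₁) + 1/(A₂E₂) = 1/(190×31×10³) + 1/(1425×96×10³) = 1.771×10⁻⁷ N⁻¹.
So P = 0.000365 / 1.771×10⁻⁷ = 2.061 kN.

P ≈ 2.06 kN (compressive in the concrete)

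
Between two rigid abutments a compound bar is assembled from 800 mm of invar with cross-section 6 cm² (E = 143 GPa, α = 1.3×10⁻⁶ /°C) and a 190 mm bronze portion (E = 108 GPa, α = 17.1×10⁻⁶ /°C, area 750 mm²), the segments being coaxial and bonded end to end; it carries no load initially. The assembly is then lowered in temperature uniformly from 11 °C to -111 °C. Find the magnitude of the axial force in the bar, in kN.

Free thermal contraction of the whole bar: Σ αᵢΔT Lᵢ = 1.3×10⁻⁶×122×800 + 17.1×10⁻⁶×122×190 = 0.5233 mm.
The rigid supports impose zero overall length change; the single axial force P common to all segments must satisfy P Σ Lᵢ/(AᵢEᵢ) = δ_free.
The series flexibility is Σ Lᵢ/(AᵢEᵢ) = 800/(600×143×10³) + 190/(750×108×10³) = 1.167×10⁻⁵ mm/N.
So P = 0.5233 / 1.167×10⁻⁵ = 44.84 kN, tensile.

P ≈ 44.8 kN (tensile)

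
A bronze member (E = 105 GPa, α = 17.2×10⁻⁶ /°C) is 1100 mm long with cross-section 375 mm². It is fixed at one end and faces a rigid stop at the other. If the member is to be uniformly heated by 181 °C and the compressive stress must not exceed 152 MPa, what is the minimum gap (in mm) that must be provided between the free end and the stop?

With no wall the member would lengthen by αΔT L = 17.2×10⁻⁶ × 181 × 1100 = 3.425 mm.
A stress of 152 MPa corresponds to the wall pushing the member back by σL/E = 152×1100/(105×10³) = 1.592 mm.
The gap must absorb the remainder: g_min = 3.425 − 1.592 = 1.832 mm.

g ≈ 1.83 mm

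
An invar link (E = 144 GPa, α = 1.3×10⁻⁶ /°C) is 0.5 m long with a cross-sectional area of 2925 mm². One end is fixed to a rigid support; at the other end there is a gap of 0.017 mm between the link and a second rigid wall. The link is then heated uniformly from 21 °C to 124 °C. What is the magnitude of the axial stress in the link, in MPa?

σ ≈ 14.4 MPa (compressive)

Free thermal elongation = αΔT L = 1.3×10⁻⁶ × 103 × 500 = 0.06695 mm.
After closing the 0.017 mm clearance, 0.06695 − 0.017 = 0.04995 mm of expansion remains to be suppressed by the wall.
So σ = E(δ_free − g)/L = 144×10³ × 0.04995/500 = 14.39 MPa.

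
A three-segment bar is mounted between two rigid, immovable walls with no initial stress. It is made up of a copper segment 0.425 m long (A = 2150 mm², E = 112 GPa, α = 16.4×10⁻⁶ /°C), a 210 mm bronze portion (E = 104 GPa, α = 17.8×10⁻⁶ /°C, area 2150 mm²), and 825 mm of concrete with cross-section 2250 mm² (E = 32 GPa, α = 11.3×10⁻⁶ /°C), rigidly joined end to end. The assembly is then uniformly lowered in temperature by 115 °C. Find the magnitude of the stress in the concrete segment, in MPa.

σ ≈ 72.3 MPa (tensile)

If the supports were absent, the total length change would be Σ αᵢΔT Lᵢ = 16.4×10⁻⁶×115×425 + 17.8×10⁻⁶×115×210 + 11.3×10⁻⁶×115×825 = 2.304 mm.
The walls prevent any net length change, so an axial force P (same in every segment) develops. Compatibility: P · Σ Lᵢ/(AᵢEᵢ) = δ_free.
Σ Lᵢ/(AᵢEᵢ) = 425/(2150×112×10³) + 210/(2150×104×10³) + 825/(2250×32×10³) = 1.416×10⁻⁵ mm/N.
So P = 2.304 / 1.416×10⁻⁵ = 162.6 kN, tensile.
σ_{concrete} = P / A = 162600 / 2250 = 72.29 MPa.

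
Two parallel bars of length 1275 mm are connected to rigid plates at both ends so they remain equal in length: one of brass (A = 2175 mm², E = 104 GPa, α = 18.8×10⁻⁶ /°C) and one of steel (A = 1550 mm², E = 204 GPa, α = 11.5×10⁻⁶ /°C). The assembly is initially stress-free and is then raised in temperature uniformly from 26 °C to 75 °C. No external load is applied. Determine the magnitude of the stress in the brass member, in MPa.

The brass has the larger α, so on heating it would change length more than the steel if both were free. The rigid plates force a common final length, so the brass is put into compression and the steel into tension, with equal and opposite forces P (no external load).
Setting the final lengths equal and cancelling L: (α₁ − α₂)ΔT = P/(A₁E₁) + P/(A₂E₂).
|α₁ − α₂|·ΔT = 7.3×10⁻⁶ × 49 = 0.0003577.
1/(A₁E₁) + 1/(A₂E₂) = 1/(2175×104×10³) + 1/(1550×204×10³) = 7.583×10⁻⁹ N⁻¹.
P = 0.0003577 / 7.583×10⁻⁹ = 47170 N = 47.17 kN.
σ_{brass} = P/A₁ = 47170/2175 = 21.69 MPa, compressive.

σ ≈ 21.7 MPa (compressive)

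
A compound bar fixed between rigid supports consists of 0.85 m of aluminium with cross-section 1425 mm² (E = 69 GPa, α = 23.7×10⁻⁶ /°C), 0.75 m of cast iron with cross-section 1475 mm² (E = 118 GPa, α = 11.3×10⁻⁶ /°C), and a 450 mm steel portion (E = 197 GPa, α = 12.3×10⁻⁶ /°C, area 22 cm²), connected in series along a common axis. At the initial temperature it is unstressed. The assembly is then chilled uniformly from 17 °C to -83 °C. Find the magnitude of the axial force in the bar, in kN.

P ≈ 244 kN (tensile)

If the supports were absent, the total length change would be Σ αᵢΔT Lᵢ = 23.7×10⁻⁶×100×850 + 11.3×10⁻⁶×100×750 + 12.3×10⁻⁶×100×450 = 3.415 mm.
The walls prevent any net length change, so an axial force P (same in every segment) develops. Compatibility: P · Σ Lᵢ/(AᵢEᵢ) = δ_free.
The series flexibility is Σ Lᵢ/(AᵢEᵢ) = 850/(1425×69×10³) + 750/(1475×118×10³) + 450/(2200×197×10³) = 1.399×10⁻⁵ mm/N.
P = 3.415 / 1.399×10⁻⁵ = 244100 N = 244.1 kN, tensile.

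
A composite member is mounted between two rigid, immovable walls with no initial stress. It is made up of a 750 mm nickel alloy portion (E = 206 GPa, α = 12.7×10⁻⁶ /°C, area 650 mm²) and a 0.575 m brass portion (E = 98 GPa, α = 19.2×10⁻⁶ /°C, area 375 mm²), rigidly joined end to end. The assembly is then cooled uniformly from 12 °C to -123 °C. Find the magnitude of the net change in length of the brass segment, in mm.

Free thermal contraction of the whole bar: Σ αᵢΔT Lᵢ = 12.7×10⁻⁶×135×750 + 19.2×10⁻⁶×135×575 = 2.776 mm.
The rigid supports impose zero overall length change; the single axial force P common to all segments must satisfy P Σ Lᵢ/(AᵢEᵢ) = δ_free.
The series flexibility is Σ Lᵢ/(AᵢEᵢ) = 750/(650×206×10³) + 575/(375×98×10³) = 2.125×10⁻⁵ mm/N.
So P = 2.776 / 2.125×10⁻⁵ = 130.7 kN, tensile.
For the brass segment, free thermal change = 19.2×10⁻⁶×135×575 = 1.49 mm and elastic change from P = 130700×575/(375×98×10³) = 2.044 mm; these oppose, so the net change is 0.554 mm (segment lengthens).

|ΔL| ≈ 0.554 mm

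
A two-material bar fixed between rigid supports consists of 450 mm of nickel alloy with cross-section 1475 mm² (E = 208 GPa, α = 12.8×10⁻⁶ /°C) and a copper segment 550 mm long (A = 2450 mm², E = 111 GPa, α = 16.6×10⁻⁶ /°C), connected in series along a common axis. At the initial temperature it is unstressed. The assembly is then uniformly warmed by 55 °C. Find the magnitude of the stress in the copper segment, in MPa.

σ ≈ 95.8 MPa (compressive)

If the supports were absent, the total length change would be Σ αᵢΔT Lᵢ = 12.8×10⁻⁶×55×450 + 16.6×10⁻⁶×55×550 = 0.8189 mm.
The walls prevent any net length change, so an axial force P (same in every segment) develops. Compatibility: P · Σ Lᵢ/(AᵢEᵢ) = δ_free.
The series flexibility is Σ Lᵢ/(AᵢEᵢ) = 450/(1475×208×10³) + 550/(2450×111×10³) = 3.489×10⁻⁶ mm/N.
Hence P = δ_free / Σ(L/AE) = 0.8189/3.489×10⁻⁶ = 234.7 kN (compressive).
σ_{copper} = P / A = 234700 / 2450 = 95.8 MPa.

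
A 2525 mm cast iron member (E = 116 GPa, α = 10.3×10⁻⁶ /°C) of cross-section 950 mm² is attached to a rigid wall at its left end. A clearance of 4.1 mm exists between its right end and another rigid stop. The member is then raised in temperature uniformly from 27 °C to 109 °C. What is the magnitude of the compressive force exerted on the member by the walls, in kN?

If the wall were absent the member would grow by αΔT L = 10.3×10⁻⁶ × 82 × 2525 = 2.133 mm.
Since δ_free = 2.13 mm is less than the 4.1 mm gap, the member never touches the wall. No axial force develops.

P ≈ 0 kN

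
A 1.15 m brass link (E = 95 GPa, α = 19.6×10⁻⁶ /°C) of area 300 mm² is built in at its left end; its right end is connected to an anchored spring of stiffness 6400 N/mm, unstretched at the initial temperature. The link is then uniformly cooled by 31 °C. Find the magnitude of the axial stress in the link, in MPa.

If the spring were absent the link would shorten by αΔT L = 19.6×10⁻⁶ × 31 × 1150 = 0.6987 mm.
Let P be the tensile force in the spring. The link extends elastically by PL/(AE) and the spring stretches by P/k; together these equal δ_free.
So P = δ_free / [L/(AE) + 1/k] = 0.6987 / [ 1150/(300×95×10³) + 1/(6400) ].
P = 0.6987 / 0.0001966 = 3554 N.
σ = P/A = 3554/300 = 11.85 MPa.

σ ≈ 11.8 MPa (tensile)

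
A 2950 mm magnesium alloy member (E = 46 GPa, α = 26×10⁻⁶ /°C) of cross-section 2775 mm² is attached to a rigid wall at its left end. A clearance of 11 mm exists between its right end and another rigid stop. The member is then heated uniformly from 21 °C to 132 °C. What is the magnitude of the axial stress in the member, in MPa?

If the wall were absent the member would grow by αΔT L = 26×10⁻⁶ × 111 × 2950 = 8.514 mm.
Since δ_free = 8.51 mm is less than the 11 mm gap, the member never touches the wall. No axial force develops.

σ ≈ 0 MPa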